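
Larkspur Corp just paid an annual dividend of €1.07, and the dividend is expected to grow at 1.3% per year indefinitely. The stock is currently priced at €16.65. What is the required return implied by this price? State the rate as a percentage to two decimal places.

D₁ = €1.07 × 1.013 = €1.0839
P = D₁/(r − g) ⇒ r = D₁/P + g = €1.0839/€16.65 + 0.013 = 0.065100 + 0.013 = 0.078100

7.81%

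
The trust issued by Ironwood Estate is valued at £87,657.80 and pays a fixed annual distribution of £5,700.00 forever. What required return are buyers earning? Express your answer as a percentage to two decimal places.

P = C/r ⇒ r = C/P = £5,700.00/£87,657.80 = 0.065026

6.50%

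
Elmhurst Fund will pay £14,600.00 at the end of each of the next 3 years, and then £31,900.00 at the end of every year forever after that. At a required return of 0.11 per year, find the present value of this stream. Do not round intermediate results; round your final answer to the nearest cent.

PV of 3-year annuity: £14,600.00 × [1 − (1+0.11)^−3] / 0.11 = 35678.23485
Perpetuity value at year 3: £31,900.00 / 0.11 = 290000.00000
PV of perpetuity: 290000.00000 / (1+0.11)^3 = 212045.50058
Total PV = 35678.23485 + 212045.50058 = 247723.73542

£247723.74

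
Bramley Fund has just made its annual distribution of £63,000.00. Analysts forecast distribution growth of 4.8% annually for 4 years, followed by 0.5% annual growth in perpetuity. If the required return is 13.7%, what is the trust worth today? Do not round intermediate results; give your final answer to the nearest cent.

D_1 = 66024.00000
D_2 = 69193.15200
D_3 = 72514.42330
D_4 = 75995.11561
Terminal value at year 4: TV = D_4×(1+g_2)/(r−g_2) = 76375.09119/0.132 = 578599.17570
P_0 = D_1/(1+r)^1 + D_2/(1+r)^2 + D_3/(1+r)^3 + D_4/(1+r)^4 + TV/(1+r)^4
    = 58068.60158 + 53523.21412 + 49333.62217 + 45471.97540 + 346207.08543 = 552604.49870

£552604.50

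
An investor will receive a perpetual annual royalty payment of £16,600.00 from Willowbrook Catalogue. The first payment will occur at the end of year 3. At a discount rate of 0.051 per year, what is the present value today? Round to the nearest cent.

Value at end of year 2: C / r = £16,600.00 / 0.051 = £325,490.1961
Discount to today: PV = £325,490.1961 / (1 + 0.051)^2 = £325,490.1961 / 1.104601 = £294,667.66

£294667.66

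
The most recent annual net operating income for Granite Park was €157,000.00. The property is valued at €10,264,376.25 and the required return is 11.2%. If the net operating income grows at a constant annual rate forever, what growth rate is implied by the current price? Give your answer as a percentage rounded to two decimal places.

9.52%

P = D₀(1+g)/(r−g) ⇒ P(r−g) = D₀(1+g) ⇒ g(P+D₀) = P·r − D₀
g = (P·r − D₀)/(P + D₀) = (€10,264,376.25×0.112 − €157,000.00) / (€10,264,376.25 + €157,000.00) = 0.095248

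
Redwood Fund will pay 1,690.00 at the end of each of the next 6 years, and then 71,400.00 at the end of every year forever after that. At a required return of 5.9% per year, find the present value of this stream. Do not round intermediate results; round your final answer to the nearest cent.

PV of 6-year annuity: 1,690.00 × [1 − (1+0.059)^−6] / 0.059 = 8336.45228
Perpetuity value at year 6: 71,400.00 / 0.059 = 1210169.49153
PV of perpetuity: 1210169.49153 / (1+0.059)^6 = 857966.71472
Total PV = 8336.45228 + 857966.71472 = 866303.16700

866303.17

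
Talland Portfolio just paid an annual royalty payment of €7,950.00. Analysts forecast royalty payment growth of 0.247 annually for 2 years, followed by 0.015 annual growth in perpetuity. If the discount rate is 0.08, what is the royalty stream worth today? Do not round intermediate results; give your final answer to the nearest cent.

€185280.75

D_1 = 9913.65000
D_2 = 12362.32155
Terminal value at year 2: TV = D_2×(1+g_2)/(r−g_2) = 12547.75637/0.065 = 193042.40574
P_0 = D_1/(1+r)^1 + D_2/(1+r)^2 + TV/(1+r)^2
    = 9179.30556 + 10598.69817 + 165502.74841 = 185280.75214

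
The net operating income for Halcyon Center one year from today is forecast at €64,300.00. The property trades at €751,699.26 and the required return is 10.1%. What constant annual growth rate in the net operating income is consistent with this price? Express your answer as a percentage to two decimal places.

1.55%

P = D₁/(r−g) ⇒ g = r − D₁/P = 0.101 − €64,300.00/€751,699.26 = 0.015460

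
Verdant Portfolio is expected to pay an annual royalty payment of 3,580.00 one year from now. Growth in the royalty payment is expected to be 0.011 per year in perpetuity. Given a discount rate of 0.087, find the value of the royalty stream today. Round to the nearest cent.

Growing perpetuity: P = D₁ / (r − g) = 3,580.0000 / (0.087 − 0.011) = 47,105.26

47105.26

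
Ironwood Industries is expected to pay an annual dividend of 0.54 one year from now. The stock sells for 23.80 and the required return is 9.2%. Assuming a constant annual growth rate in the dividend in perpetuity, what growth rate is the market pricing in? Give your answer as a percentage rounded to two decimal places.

P = D₁/(r−g) ⇒ g = r − D₁/P = 0.092 − 0.54/23.80 = 0.069311

6.93%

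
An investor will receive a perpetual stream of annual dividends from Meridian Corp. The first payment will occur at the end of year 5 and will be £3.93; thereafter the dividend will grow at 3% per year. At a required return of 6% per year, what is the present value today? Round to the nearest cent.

Value at end of year 4: C₁ / (r − g) = £3.93 / (0.06 − 0.03) = £131.0000
Discount to today: PV = £131.0000 / (1 + 0.06)^4 = £131.0000 / 1.262477 = £103.76

£103.76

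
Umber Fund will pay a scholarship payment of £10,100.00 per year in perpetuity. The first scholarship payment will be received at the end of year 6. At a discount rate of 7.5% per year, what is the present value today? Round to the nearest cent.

£93803.23

Value at end of year 5: C / r = £10,100.00 / 0.075 = £134,666.6667
Discount to today: PV = £134,666.6667 / (1 + 0.075)^5 = £134,666.6667 / 1.435629 = £93,803.23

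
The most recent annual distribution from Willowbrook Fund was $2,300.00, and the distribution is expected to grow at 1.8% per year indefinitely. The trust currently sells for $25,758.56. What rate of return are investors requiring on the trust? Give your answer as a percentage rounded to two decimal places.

10.89%

D₁ = $2,300.00 × 1.018 = $2,341.4000
P = D₁/(r − g) ⇒ r = D₁/P + g = $2,341.4000/$25,758.56 + 0.018 = 0.090898 + 0.018 = 0.108898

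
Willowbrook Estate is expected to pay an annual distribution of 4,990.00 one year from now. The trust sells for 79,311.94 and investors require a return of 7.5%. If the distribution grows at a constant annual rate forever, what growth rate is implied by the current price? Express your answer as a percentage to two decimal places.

1.21%

P = D₁/(r−g) ⇒ g = r − D₁/P = 0.075 − 4,990.00/79,311.94 = 0.012084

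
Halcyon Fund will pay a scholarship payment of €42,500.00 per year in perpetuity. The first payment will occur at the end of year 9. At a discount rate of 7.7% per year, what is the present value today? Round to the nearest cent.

Value at end of year 8: C / r = €42,500.00 / 0.077 = €551,948.0519
Discount to today: PV = €551,948.0519 / (1 + 0.077)^8 = €551,948.0519 / 1.810196 = €304,910.64

€304910.64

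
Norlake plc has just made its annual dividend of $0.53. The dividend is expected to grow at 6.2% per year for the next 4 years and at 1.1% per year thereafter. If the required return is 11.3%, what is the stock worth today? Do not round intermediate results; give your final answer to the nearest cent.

D_1 = 0.56286
D_2 = 0.59776
D_3 = 0.63482
D_4 = 0.67418
Terminal value at year 4: TV = D_4×(1+g_2)/(r−g_2) = 0.68159/0.102 = 6.68228
P_0 = D_1/(1+r)^1 + D_2/(1+r)^2 + D_3/(1+r)^3 + D_4/(1+r)^4 + TV/(1+r)^4
    = 0.50571 + 0.48254 + 0.46043 + 0.43933 + 4.35456 = 6.24258

$6.24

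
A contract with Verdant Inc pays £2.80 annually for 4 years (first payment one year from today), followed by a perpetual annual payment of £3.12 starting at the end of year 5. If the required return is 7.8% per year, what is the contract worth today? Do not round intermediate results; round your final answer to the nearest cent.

PV of 4-year annuity: £2.80 × [1 − (1+0.078)^−4] / 0.078 = 9.31539
Perpetuity value at year 4: £3.12 / 0.078 = 40.00000
PV of perpetuity: 40.00000 / (1+0.078)^4 = 29.61999
Total PV = 9.31539 + 29.61999 = 38.93538

£38.94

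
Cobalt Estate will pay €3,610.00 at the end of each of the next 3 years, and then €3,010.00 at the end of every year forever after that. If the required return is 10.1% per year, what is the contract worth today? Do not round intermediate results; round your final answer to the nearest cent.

PV of 3-year annuity: €3,610.00 × [1 − (1+0.101)^−3] / 0.101 = 8961.75421
Perpetuity value at year 3: €3,010.00 / 0.101 = 29801.98020
PV of perpetuity: 29801.98020 / (1+0.101)^3 = 22329.71422
Total PV = 8961.75421 + 22329.71422 = 31291.46843

€31291.47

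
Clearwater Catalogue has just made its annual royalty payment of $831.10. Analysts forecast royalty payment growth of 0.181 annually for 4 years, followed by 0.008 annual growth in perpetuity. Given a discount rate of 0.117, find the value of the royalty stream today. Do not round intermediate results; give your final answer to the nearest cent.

$13433.15

D_1 = 981.52910
D_2 = 1159.18587
D_3 = 1368.99851
D_4 = 1616.78724
Terminal value at year 4: TV = D_4×(1+g_2)/(r−g_2) = 1629.72154/0.109 = 14951.57373
P_0 = D_1/(1+r)^1 + D_2/(1+r)^2 + D_3/(1+r)^3 + D_4/(1+r)^4 + TV/(1+r)^4
    = 878.71898 + 929.06635 + 982.29844 + 1038.58054 + 9604.48792 = 13433.15223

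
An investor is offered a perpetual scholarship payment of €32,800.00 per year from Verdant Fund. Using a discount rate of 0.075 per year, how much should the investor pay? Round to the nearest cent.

Level perpetuity: PV = C / r = €32,800.00 / 0.075 = €437,333.33

€437333.33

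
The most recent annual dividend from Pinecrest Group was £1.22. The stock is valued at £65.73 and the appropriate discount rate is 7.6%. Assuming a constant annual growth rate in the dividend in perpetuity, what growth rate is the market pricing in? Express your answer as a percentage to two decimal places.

P = D₀(1+g)/(r−g) ⇒ P(r−g) = D₀(1+g) ⇒ g(P+D₀) = P·r − D₀
g = (P·r − D₀)/(P + D₀) = (£65.73×0.076 − £1.22) / (£65.73 + £1.22) = 0.056393

5.64%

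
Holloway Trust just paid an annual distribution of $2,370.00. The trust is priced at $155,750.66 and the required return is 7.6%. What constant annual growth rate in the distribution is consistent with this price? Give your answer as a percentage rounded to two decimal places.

P = D₀(1+g)/(r−g) ⇒ P(r−g) = D₀(1+g) ⇒ g(P+D₀) = P·r − D₀
g = (P·r − D₀)/(P + D₀) = ($155,750.66×0.076 − $2,370.00) / ($155,750.66 + $2,370.00) = 0.059872

5.99%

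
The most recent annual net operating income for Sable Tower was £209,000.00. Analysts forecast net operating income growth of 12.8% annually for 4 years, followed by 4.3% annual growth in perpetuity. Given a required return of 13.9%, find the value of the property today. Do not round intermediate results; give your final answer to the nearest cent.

D_1 = 235752.00000
D_2 = 265928.25600
D_3 = 299967.07277
D_4 = 338362.85808
Terminal value at year 4: TV = D_4×(1+g_2)/(r−g_2) = 352912.46098/0.096 = 3676171.46854
P_0 = D_1/(1+r)^1 + D_2/(1+r)^2 + D_3/(1+r)^3 + D_4/(1+r)^4 + TV/(1+r)^4
    = 206981.56277 + 204982.61880 + 203002.97981 + 201042.45937 + 2184242.55339 = 3000252.17414

£3000252.17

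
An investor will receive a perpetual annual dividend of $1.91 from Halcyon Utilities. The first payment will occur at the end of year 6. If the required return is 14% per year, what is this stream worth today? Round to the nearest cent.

Value at end of year 5: C / r = $1.91 / 0.14 = $13.6429
Discount to today: PV = $13.6429 / (1 + 0.14)^5 = $13.6429 / 1.925415 = $7.09

$7.09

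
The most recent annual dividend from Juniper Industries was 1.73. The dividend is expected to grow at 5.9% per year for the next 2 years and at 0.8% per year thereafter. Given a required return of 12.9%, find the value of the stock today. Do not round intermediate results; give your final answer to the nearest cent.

D_1 = 1.83207
D_2 = 1.94016
Terminal value at year 2: TV = D_2×(1+g_2)/(r−g_2) = 1.95568/0.121 = 16.16267
P_0 = D_1/(1+r)^1 + D_2/(1+r)^2 + TV/(1+r)^2
    = 1.62274 + 1.52212 + 12.68018 = 15.82504

15.83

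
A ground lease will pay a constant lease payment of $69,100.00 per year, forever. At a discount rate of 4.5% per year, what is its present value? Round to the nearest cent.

Level perpetuity: PV = C / r = $69,100.00 / 0.045 = $1,535,555.56

$1535555.56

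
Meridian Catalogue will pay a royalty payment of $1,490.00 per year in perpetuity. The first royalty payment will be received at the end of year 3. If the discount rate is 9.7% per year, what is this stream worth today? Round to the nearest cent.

Value at end of year 2: C / r = $1,490.00 / 0.097 = $15,360.8247
Discount to today: PV = $15,360.8247 / (1 + 0.097)^2 = $15,360.8247 / 1.203409 = $12,764.43

$12764.43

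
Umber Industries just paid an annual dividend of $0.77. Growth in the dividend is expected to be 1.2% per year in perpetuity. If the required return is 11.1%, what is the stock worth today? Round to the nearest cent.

D₁ = D₀ × (1 + g) = $0.77 × 1.012 = $0.7792
Growing perpetuity: P = D₁ / (r − g) = $0.7792 / (0.111 − 0.012) = $7.87

$7.87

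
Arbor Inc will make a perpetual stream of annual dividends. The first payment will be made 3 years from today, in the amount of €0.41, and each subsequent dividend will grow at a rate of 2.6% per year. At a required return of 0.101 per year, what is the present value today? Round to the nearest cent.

€4.51

Value at end of year 2: C₁ / (r − g) = €0.41 / (0.101 − 0.026) = €5.4667
Discount to today: PV = €5.4667 / (1 + 0.101)^2 = €5.4667 / 1.212201 = €4.51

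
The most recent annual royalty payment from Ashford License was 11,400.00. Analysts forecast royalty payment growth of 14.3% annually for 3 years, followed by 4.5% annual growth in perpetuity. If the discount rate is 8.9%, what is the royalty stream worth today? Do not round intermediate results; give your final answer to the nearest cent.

D_1 = 13030.20000
D_2 = 14893.51860
D_3 = 17023.29176
Terminal value at year 3: TV = D_3×(1+g_2)/(r−g_2) = 17789.33989/0.044 = 404303.17930
P_0 = D_1/(1+r)^1 + D_2/(1+r)^2 + D_3/(1+r)^3 + TV/(1+r)^3
    = 11965.28926 + 12558.60938 + 13181.35035 + 313057.07071 = 350762.31970

350762.32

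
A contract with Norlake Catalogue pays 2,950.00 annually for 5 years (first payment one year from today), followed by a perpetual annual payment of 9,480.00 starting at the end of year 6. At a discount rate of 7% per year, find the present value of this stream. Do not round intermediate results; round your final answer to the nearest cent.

108654.28

PV of 5-year annuity: 2,950.00 × [1 − (1+0.07)^−5] / 0.07 = 12095.58244
Perpetuity value at year 5: 9,480.00 / 0.07 = 135428.57143
PV of perpetuity: 135428.57143 / (1+0.07)^5 = 96558.69974
Total PV = 12095.58244 + 96558.69974 = 108654.28217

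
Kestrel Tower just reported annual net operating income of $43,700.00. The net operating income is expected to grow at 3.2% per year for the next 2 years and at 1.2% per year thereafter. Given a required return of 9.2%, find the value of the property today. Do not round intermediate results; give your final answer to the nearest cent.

D_1 = 45098.40000
D_2 = 46541.54880
Terminal value at year 2: TV = D_2×(1+g_2)/(r−g_2) = 47100.04739/0.08 = 588750.59232
P_0 = D_1/(1+r)^1 + D_2/(1+r)^2 + TV/(1+r)^2
    = 41298.90110 + 39029.73071 + 493726.09347 = 574054.72527

$574054.73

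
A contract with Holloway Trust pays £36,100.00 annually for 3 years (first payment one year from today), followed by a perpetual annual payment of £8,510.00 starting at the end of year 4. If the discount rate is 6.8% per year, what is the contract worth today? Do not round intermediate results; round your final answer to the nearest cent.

£197817.33

PV of 3-year annuity: £36,100.00 × [1 − (1+0.068)^−3] / 0.068 = 95085.05706
Perpetuity value at year 3: £8,510.00 / 0.068 = 125147.05882
PV of perpetuity: 125147.05882 / (1+0.068)^3 = 102732.27113
Total PV = 95085.05706 + 102732.27113 = 197817.32820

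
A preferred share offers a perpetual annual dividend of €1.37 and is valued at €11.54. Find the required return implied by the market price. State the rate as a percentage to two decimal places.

11.87%

P = C/r ⇒ r = C/P = €1.37/€11.54 = 0.118718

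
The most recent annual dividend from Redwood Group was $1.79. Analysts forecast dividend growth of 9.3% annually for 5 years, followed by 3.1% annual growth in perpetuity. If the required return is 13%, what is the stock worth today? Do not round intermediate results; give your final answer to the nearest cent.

$23.89

D_1 = 1.95647
D_2 = 2.13842
D_3 = 2.33729
D_4 = 2.55466
D_5 = 2.79225
Terminal value at year 5: TV = D_5×(1+g_2)/(r−g_2) = 2.87881/0.099 = 29.07886
P_0 = D_1/(1+r)^1 + D_2/(1+r)^2 + D_3/(1+r)^3 + D_4/(1+r)^4 + D_5/(1+r)^5 + TV/(1+r)^5
    = 1.73139 + 1.67470 + 1.61986 + 1.56682 + 1.51552 + 15.78284 = 23.89113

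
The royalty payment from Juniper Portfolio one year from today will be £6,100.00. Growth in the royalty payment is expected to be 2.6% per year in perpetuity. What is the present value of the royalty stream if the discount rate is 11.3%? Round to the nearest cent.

£70114.94

Growing perpetuity: P = D₁ / (r − g) = £6,100.0000 / (0.113 − 0.026) = £70,114.94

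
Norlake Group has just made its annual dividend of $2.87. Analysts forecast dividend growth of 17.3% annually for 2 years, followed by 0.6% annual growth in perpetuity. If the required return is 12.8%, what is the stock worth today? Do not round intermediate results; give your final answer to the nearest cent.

D_1 = 3.36651
D_2 = 3.94892
Terminal value at year 2: TV = D_2×(1+g_2)/(r−g_2) = 3.97261/0.122 = 32.56237
P_0 = D_1/(1+r)^1 + D_2/(1+r)^2 + TV/(1+r)^2
    = 2.98449 + 3.10356 + 25.59163 = 31.67968

$31.68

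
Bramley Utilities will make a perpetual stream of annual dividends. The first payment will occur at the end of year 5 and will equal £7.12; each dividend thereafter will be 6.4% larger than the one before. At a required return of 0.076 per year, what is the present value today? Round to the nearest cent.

Value at end of year 4: C₁ / (r − g) = £7.12 / (0.076 − 0.064) = £593.3333
Discount to today: PV = £593.3333 / (1 + 0.076)^4 = £593.3333 / 1.340445 = £442.64

£442.64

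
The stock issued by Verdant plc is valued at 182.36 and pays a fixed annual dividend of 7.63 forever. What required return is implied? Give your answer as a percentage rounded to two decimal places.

P = C/r ⇒ r = C/P = 7.63/182.36 = 0.041840

4.18%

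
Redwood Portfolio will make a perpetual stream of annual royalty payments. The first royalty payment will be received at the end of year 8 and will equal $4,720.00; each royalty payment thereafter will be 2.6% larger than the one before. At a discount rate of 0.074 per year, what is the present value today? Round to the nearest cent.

Value at end of year 7: C₁ / (r − g) = $4,720.00 / (0.074 − 0.026) = $98,333.3333
Discount to today: PV = $98,333.3333 / (1 + 0.074)^7 = $98,333.3333 / 1.648276 = $59,658.29

$59658.29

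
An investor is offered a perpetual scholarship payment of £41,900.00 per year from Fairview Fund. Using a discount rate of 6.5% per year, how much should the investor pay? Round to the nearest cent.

Level perpetuity: PV = C / r = £41,900.00 / 0.065 = £644,615.38

£644615.38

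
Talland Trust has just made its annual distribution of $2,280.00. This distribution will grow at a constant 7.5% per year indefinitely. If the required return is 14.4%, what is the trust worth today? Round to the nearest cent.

D₁ = D₀ × (1 + g) = $2,280.00 × 1.075 = $2,451.0000
Growing perpetuity: P = D₁ / (r − g) = $2,451.0000 / (0.144 − 0.075) = $35,521.74

$35521.74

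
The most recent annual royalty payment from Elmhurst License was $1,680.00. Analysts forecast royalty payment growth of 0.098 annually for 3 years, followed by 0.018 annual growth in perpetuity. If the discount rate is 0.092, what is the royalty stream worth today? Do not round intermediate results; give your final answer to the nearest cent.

$28589.99

D_1 = 1844.64000
D_2 = 2025.41472
D_3 = 2223.90536
Terminal value at year 3: TV = D_3×(1+g_2)/(r−g_2) = 2263.93566/0.074 = 30593.72512
P_0 = D_1/(1+r)^1 + D_2/(1+r)^2 + D_3/(1+r)^3 + TV/(1+r)^3
    = 1689.23077 + 1698.51226 + 1707.84474 + 23494.40469 = 28589.99246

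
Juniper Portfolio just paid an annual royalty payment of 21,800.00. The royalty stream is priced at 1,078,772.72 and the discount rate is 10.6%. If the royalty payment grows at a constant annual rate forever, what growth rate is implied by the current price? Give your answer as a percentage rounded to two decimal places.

8.41%

P = D₀(1+g)/(r−g) ⇒ P(r−g) = D₀(1+g) ⇒ g(P+D₀) = P·r − D₀
g = (P·r − D₀)/(P + D₀) = (1,078,772.72×0.106 − 21,800.00) / (1,078,772.72 + 21,800.00) = 0.084092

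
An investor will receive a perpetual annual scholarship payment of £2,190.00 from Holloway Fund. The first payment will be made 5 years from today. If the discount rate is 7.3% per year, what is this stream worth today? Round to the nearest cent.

£22631.97

Value at end of year 4: C / r = £2,190.00 / 0.073 = £30,000.0000
Discount to today: PV = £30,000.0000 / (1 + 0.073)^4 = £30,000.0000 / 1.325558 = £22,631.97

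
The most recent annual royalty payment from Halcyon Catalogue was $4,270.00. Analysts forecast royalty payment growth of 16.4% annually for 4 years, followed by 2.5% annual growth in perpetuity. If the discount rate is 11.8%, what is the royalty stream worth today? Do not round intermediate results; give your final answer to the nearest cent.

$74209.19

D_1 = 4970.28000
D_2 = 5785.40592
D_3 = 6734.21249
D_4 = 7838.62334
Terminal value at year 4: TV = D_4×(1+g_2)/(r−g_2) = 8034.58892/0.093 = 86393.42928
P_0 = D_1/(1+r)^1 + D_2/(1+r)^2 + D_3/(1+r)^3 + D_4/(1+r)^4 + TV/(1+r)^4
    = 4445.68873 + 4628.60616 + 4819.04970 + 5017.32903 + 55298.51883 = 74209.19244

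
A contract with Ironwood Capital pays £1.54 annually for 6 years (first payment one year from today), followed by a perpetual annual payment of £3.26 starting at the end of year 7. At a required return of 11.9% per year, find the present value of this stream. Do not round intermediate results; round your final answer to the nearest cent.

PV of 6-year annuity: £1.54 × [1 − (1+0.119)^−6] / 0.119 = 6.34954
Perpetuity value at year 6: £3.26 / 0.119 = 27.39496
PV of perpetuity: 27.39496 / (1+0.119)^6 = 13.95372
Total PV = 6.34954 + 13.95372 = 20.30326

£20.30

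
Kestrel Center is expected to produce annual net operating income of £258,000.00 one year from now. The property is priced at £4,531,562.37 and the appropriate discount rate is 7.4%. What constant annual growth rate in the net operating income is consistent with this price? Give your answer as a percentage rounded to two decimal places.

1.71%

P = D₁/(r−g) ⇒ g = r − D₁/P = 0.074 − £258,000.00/£4,531,562.37 = 0.017066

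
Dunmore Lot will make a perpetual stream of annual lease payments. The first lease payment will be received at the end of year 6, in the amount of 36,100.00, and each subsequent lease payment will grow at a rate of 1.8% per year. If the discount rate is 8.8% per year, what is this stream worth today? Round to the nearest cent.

338270.94

Value at end of year 5: C₁ / (r − g) = 36,100.00 / (0.088 − 0.018) = 515,714.2857
Discount to today: PV = 515,714.2857 / (1 + 0.088)^5 = 515,714.2857 / 1.524560 = 338,270.94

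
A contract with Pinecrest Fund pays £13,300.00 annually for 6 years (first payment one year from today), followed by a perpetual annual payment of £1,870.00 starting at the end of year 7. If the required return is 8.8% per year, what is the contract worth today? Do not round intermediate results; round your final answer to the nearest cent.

£72831.24

PV of 6-year annuity: £13,300.00 × [1 − (1+0.088)^−6] / 0.088 = 60020.16417
Perpetuity value at year 6: £1,870.00 / 0.088 = 21250.00000
PV of perpetuity: 21250.00000 / (1+0.088)^6 = 12811.07466
Total PV = 60020.16417 + 12811.07466 = 72831.23883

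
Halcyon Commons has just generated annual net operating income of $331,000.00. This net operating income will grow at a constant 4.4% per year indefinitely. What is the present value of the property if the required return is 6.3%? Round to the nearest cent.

$18187578.95

D₁ = D₀ × (1 + g) = $331,000.00 × 1.044 = $345,564.0000
Growing perpetuity: P = D₁ / (r − g) = $345,564.0000 / (0.063 − 0.044) = $18,187,578.95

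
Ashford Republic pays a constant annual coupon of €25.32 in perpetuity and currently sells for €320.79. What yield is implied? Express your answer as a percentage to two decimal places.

7.89%

P = C/r ⇒ r = C/P = €25.32/€320.79 = 0.078930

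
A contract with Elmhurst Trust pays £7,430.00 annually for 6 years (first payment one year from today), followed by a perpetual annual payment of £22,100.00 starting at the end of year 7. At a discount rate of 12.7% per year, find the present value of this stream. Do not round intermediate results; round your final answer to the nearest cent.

PV of 6-year annuity: £7,430.00 × [1 − (1+0.127)^−6] / 0.127 = 29951.60424
Perpetuity value at year 6: £22,100.00 / 0.127 = 174015.74803
PV of perpetuity: 174015.74803 / (1+0.127)^6 = 84926.85790
Total PV = 29951.60424 + 84926.85790 = 114878.46214

£114878.46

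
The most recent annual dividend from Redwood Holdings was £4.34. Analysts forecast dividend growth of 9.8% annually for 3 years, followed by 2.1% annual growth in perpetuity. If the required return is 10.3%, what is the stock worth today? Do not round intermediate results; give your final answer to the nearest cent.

£66.21

D_1 = 4.76532
D_2 = 5.23232
D_3 = 5.74509
Terminal value at year 3: TV = D_3×(1+g_2)/(r−g_2) = 5.86574/0.082 = 71.53336
P_0 = D_1/(1+r)^1 + D_2/(1+r)^2 + D_3/(1+r)^3 + TV/(1+r)^3
    = 4.32033 + 4.30074 + 4.28125 + 53.30674 = 66.20905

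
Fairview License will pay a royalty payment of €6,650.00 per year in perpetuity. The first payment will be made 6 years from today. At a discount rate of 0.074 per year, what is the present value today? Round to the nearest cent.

Value at end of year 5: C / r = €6,650.00 / 0.074 = €89,864.8649
Discount to today: PV = €89,864.8649 / (1 + 0.074)^5 = €89,864.8649 / 1.428964 = €62,888.11

€62888.11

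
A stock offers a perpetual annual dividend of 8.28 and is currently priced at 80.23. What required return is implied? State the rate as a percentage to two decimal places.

P = C/r ⇒ r = C/P = 8.28/80.23 = 0.103203

10.32%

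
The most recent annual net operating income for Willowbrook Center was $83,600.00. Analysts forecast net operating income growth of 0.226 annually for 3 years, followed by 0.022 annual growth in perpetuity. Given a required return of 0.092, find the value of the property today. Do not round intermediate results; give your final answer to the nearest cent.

$2044821.02

D_1 = 102493.60000
D_2 = 125657.15360
D_3 = 154055.67031
Terminal value at year 3: TV = D_3×(1+g_2)/(r−g_2) = 157444.89506/0.07 = 2249212.78658
P_0 = D_1/(1+r)^1 + D_2/(1+r)^2 + D_3/(1+r)^3 + TV/(1+r)^3
    = 93858.60806 + 105376.05630 + 118306.81779 + 1727279.53970 = 2044821.02185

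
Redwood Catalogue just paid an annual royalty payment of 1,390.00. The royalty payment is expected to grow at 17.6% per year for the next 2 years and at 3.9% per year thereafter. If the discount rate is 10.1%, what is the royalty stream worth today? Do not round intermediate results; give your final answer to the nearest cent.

D_1 = 1634.64000
D_2 = 1922.33664
Terminal value at year 2: TV = D_2×(1+g_2)/(r−g_2) = 1997.30777/0.062 = 32214.64143
P_0 = D_1/(1+r)^1 + D_2/(1+r)^2 + TV/(1+r)^2
    = 1484.68665 + 1585.82334 + 26575.32986 = 29645.83985

29645.84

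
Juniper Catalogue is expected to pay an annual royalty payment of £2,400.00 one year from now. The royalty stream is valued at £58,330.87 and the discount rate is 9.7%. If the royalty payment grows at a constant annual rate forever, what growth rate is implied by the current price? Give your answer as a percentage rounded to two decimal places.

P = D₁/(r−g) ⇒ g = r − D₁/P = 0.097 − £2,400.00/£58,330.87 = 0.055855

5.59%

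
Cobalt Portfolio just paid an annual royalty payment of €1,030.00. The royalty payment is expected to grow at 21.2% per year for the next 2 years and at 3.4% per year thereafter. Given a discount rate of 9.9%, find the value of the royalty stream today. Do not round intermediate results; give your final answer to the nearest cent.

€22316.17

D_1 = 1248.36000
D_2 = 1513.01232
Terminal value at year 2: TV = D_2×(1+g_2)/(r−g_2) = 1564.45474/0.065 = 24068.53444
P_0 = D_1/(1+r)^1 + D_2/(1+r)^2 + TV/(1+r)^2
    = 1135.90537 + 1252.70001 + 19927.56625 = 22316.17162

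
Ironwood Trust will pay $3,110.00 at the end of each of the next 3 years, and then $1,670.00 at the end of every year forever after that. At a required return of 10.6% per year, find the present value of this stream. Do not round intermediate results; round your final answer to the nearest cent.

$19298.29

PV of 3-year annuity: $3,110.00 × [1 − (1+0.106)^−3] / 0.106 = 7653.13881
Perpetuity value at year 3: $1,670.00 / 0.106 = 15754.71698
PV of perpetuity: 15754.71698 / (1+0.106)^3 = 11645.15370
Total PV = 7653.13881 + 11645.15370 = 19298.29251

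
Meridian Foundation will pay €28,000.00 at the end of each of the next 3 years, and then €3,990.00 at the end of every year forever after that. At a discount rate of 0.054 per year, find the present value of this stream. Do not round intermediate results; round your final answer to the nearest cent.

PV of 3-year annuity: €28,000.00 × [1 − (1+0.054)^−3] / 0.054 = 75683.00834
Perpetuity value at year 3: €3,990.00 / 0.054 = 73888.88889
PV of perpetuity: 73888.88889 / (1+0.054)^3 = 63104.06020
Total PV = 75683.00834 + 63104.06020 = 138787.06854

€138787.07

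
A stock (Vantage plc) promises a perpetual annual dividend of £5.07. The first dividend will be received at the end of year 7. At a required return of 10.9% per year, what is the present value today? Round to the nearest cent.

£25.00

Value at end of year 6: C / r = £5.07 / 0.109 = £46.5138
Discount to today: PV = £46.5138 / (1 + 0.109)^6 = £46.5138 / 1.860327 = £25.00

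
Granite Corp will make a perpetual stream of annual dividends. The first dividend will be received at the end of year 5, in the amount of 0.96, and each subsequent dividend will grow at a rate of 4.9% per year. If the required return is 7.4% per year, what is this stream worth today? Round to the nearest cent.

Value at end of year 4: C₁ / (r − g) = 0.96 / (0.074 − 0.049) = 38.4000
Discount to today: PV = 38.4000 / (1 + 0.074)^4 = 38.4000 / 1.330507 = 28.86

28.86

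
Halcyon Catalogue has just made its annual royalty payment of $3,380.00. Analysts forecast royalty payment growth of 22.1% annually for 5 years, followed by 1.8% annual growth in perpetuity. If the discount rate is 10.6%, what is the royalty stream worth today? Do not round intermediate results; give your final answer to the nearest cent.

D_1 = 4126.98000
D_2 = 5039.04258
D_3 = 6152.67099
D_4 = 7512.41128
D_5 = 9172.65417
Terminal value at year 5: TV = D_5×(1+g_2)/(r−g_2) = 9337.76195/0.088 = 106110.93121
P_0 = D_1/(1+r)^1 + D_2/(1+r)^2 + D_3/(1+r)^3 + D_4/(1+r)^4 + D_5/(1+r)^5 + TV/(1+r)^5
    = 3731.44665 + 4119.43613 + 4547.76810 + 5020.63730 + 5542.67463 + 64118.66789 = 87080.63071

$87080.63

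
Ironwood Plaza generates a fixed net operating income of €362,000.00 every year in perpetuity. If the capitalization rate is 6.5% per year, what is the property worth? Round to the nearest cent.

€5569230.77

Level perpetuity: PV = C / r = €362,000.00 / 0.065 = €5,569,230.77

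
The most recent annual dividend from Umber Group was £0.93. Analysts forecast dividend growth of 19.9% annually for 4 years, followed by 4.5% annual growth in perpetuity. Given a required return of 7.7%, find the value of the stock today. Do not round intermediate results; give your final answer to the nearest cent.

£51.55

D_1 = 1.11507
D_2 = 1.33697
D_3 = 1.60303
D_4 = 1.92203
Terminal value at year 4: TV = D_4×(1+g_2)/(r−g_2) = 2.00852/0.032 = 62.76622
P_0 = D_1/(1+r)^1 + D_2/(1+r)^2 + D_3/(1+r)^3 + D_4/(1+r)^4 + TV/(1+r)^4
    = 1.03535 + 1.15263 + 1.28320 + 1.42855 + 46.65124 = 51.55097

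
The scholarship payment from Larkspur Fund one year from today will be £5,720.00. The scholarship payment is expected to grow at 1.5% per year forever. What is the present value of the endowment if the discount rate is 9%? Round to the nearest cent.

Growing perpetuity: P = D₁ / (r − g) = £5,720.0000 / (0.09 − 0.015) = £76,266.67

£76266.67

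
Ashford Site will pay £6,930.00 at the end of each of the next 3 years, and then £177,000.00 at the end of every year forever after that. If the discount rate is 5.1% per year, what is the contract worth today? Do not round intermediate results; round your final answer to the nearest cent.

PV of 3-year annuity: £6,930.00 × [1 − (1+0.051)^−3] / 0.051 = 18836.80195
Perpetuity value at year 3: £177,000.00 / 0.051 = 3470588.23529
PV of perpetuity: 3470588.23529 / (1+0.051)^3 = 2989475.11200
Total PV = 18836.80195 + 2989475.11200 = 3008311.91394

£3008311.91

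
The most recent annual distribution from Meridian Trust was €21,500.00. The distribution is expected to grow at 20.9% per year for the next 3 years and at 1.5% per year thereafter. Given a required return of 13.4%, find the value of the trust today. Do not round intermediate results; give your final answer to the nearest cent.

€295641.38

D_1 = 25993.50000
D_2 = 31426.14150
D_3 = 37994.20507
Terminal value at year 3: TV = D_3×(1+g_2)/(r−g_2) = 38564.11815/0.119 = 324068.21974
P_0 = D_1/(1+r)^1 + D_2/(1+r)^2 + D_3/(1+r)^3 + TV/(1+r)^3
    = 22921.95767 + 24437.96016 + 26054.22737 + 222227.23345 = 295641.37866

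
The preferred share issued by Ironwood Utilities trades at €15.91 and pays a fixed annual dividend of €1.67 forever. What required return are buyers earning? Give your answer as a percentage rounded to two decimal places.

P = C/r ⇒ r = C/P = €1.67/€15.91 = 0.104965

10.50%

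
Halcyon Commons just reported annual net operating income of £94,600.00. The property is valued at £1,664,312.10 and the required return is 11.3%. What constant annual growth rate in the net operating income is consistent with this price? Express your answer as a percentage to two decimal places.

P = D₀(1+g)/(r−g) ⇒ P(r−g) = D₀(1+g) ⇒ g(P+D₀) = P·r − D₀
g = (P·r − D₀)/(P + D₀) = (£1,664,312.10×0.113 − £94,600.00) / (£1,664,312.10 + £94,600.00) = 0.053139

5.31%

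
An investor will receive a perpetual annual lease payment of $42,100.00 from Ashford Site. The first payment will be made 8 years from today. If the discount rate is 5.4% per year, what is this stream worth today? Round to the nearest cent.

$539515.67

Value at end of year 7: C / r = $42,100.00 / 0.054 = $779,629.6296
Discount to today: PV = $779,629.6296 / (1 + 0.054)^7 = $779,629.6296 / 1.445055 = $539,515.67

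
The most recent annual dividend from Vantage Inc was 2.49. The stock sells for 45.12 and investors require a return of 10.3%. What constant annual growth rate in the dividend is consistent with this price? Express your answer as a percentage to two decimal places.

4.53%

P = D₀(1+g)/(r−g) ⇒ P(r−g) = D₀(1+g) ⇒ g(P+D₀) = P·r − D₀
g = (P·r − D₀)/(P + D₀) = (45.12×0.103 − 2.49) / (45.12 + 2.49) = 0.045313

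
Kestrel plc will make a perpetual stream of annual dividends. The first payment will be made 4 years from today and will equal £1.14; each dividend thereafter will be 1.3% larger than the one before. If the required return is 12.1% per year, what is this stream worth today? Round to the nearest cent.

Value at end of year 3: C₁ / (r − g) = £1.14 / (0.121 − 0.013) = £10.5556
Discount to today: PV = £10.5556 / (1 + 0.121)^3 = £10.5556 / 1.408695 = £7.49

£7.49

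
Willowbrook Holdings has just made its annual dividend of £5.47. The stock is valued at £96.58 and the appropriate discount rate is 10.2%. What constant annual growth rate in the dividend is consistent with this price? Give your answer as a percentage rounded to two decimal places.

P = D₀(1+g)/(r−g) ⇒ P(r−g) = D₀(1+g) ⇒ g(P+D₀) = P·r − D₀
g = (P·r − D₀)/(P + D₀) = (£96.58×0.102 − £5.47) / (£96.58 + £5.47) = 0.042932

4.29%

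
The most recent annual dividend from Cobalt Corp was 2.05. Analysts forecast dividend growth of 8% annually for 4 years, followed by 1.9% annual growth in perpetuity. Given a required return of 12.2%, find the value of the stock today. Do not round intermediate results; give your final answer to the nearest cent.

24.87

D_1 = 2.21400
D_2 = 2.39112
D_3 = 2.58241
D_4 = 2.78900
Terminal value at year 4: TV = D_4×(1+g_2)/(r−g_2) = 2.84199/0.103 = 27.59217
P_0 = D_1/(1+r)^1 + D_2/(1+r)^2 + D_3/(1+r)^3 + D_4/(1+r)^4 + TV/(1+r)^4
    = 1.97326 + 1.89940 + 1.82830 + 1.75986 + 17.41063 = 24.87144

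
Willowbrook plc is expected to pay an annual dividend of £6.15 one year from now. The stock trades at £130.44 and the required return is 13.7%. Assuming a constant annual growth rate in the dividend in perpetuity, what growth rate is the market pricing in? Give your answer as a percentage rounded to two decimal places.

8.99%

P = D₁/(r−g) ⇒ g = r − D₁/P = 0.137 − £6.15/£130.44 = 0.089852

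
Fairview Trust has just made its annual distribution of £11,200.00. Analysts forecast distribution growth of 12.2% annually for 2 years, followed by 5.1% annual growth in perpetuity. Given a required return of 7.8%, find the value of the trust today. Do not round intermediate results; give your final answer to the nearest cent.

D_1 = 12566.40000
D_2 = 14099.50080
Terminal value at year 2: TV = D_2×(1+g_2)/(r−g_2) = 14818.57534/0.027 = 548836.12373
P_0 = D_1/(1+r)^1 + D_2/(1+r)^2 + TV/(1+r)^2
    = 11657.14286 + 12132.94461 + 472286.10301 = 496076.19048

£496076.19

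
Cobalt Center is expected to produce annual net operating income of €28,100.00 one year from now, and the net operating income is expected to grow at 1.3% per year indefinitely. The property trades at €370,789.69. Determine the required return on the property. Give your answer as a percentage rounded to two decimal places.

8.88%

P = D₁/(r − g) ⇒ r = D₁/P + g = €28,100.0000/€370,789.69 + 0.013 = 0.075784 + 0.013 = 0.088784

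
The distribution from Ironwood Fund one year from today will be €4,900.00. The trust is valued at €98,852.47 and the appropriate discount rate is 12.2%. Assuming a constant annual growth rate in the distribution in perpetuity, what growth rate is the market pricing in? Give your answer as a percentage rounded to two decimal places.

7.24%

P = D₁/(r−g) ⇒ g = r − D₁/P = 0.122 − €4,900.00/€98,852.47 = 0.072431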